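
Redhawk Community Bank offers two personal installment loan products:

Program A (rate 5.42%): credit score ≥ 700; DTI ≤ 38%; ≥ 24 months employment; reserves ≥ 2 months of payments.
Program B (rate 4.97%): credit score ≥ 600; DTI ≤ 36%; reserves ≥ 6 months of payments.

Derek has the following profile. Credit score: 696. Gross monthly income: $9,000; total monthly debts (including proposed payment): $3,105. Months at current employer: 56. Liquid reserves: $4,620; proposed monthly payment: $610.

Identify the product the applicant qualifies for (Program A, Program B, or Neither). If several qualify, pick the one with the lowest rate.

DTI = 3,105/9,000 = 34.5%.
Reserves = 4,620/610 = 7.6 months.
Program A: score 696 < 700; DTI 34.5% ≤ 38%; employment 56 ≥ 24 mo; reserves 7.6 ≥ 2 mo → does not qualify.
Program B: score 696 ≥ 600; DTI 34.5% ≤ 36%; reserves 7.6 ≥ 6 mo → qualifies.

Program B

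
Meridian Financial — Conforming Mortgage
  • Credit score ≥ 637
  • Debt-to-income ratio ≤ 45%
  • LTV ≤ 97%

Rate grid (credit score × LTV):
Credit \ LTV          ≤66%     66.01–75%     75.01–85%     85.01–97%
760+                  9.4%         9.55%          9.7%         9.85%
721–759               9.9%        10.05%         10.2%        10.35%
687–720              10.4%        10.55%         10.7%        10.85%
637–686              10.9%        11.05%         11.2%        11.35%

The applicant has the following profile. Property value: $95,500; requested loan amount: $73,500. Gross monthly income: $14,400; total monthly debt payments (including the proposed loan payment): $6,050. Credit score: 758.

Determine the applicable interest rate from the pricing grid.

10.2%

Credit score 758 ≥ 637; DTI = 6,050/14,400 = 42% ≤ 45%
LTV: 73,500 ÷ 95,500 = 77%, within 97% cap
Score 758 is in the 721–759 band; LTV 77% is in the 75.01–85% band → 10.2%.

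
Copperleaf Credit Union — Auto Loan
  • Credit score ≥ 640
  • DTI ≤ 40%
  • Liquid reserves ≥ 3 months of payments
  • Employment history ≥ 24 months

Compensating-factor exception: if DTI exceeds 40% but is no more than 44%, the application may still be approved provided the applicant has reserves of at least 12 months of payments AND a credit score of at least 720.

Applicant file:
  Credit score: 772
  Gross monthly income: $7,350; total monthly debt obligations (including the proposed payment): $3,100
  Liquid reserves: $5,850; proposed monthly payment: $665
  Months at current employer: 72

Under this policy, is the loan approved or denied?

Denied

Credit score 772 ≥ 640 (meets base)
DTI = 3,100/7,350 = 42.2% > 40% — standard DTI limit exceeded.
Reserves = 5,850/665 = 8.8 months ≥ 3
Employment 72 ≥ 24 months
DTI 42.2% is within the 40%–44% exception band; checking compensating factors.
Reserves 8.8 < 12 months; credit score 772 ≥ 720.
Compensating-factor requirement not fully met.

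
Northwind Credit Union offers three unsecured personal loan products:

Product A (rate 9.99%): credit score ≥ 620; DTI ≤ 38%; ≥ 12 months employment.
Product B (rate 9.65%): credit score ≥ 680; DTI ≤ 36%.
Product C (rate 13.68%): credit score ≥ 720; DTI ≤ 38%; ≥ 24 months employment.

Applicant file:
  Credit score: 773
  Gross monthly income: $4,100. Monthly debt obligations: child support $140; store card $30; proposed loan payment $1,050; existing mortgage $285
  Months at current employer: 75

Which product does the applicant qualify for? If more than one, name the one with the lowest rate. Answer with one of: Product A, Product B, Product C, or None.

Total debts = (140 + 30 + 1,050 + 285) = 1,505; DTI = 1,505/4,100 = 36.7%.
Product A: score 773 ≥ 620; DTI 36.7% ≤ 38%; employment 75 ≥ 12 mo → qualifies.
Product B: score 773 ≥ 680; DTI 36.7% > 36% → does not qualify.
Product C: score 773 ≥ 720; DTI 36.7% ≤ 38%; employment 75 ≥ 24 mo → qualifies.
Qualifying: Product A, Product C. Lowest rate is 9.99% → Product A.

Product A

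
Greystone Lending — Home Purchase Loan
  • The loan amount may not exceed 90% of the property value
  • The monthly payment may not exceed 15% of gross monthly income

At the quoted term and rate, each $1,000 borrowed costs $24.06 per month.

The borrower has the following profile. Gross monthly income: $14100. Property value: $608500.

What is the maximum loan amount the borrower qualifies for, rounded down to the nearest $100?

$87,900

Payment cap: 15% × $14,100 = $2,115/month.
At $24.06 per $1,000, that supports 2,115/24.06 × 1,000 ≈ $87,905 → $87,900.
LTV cap: 90% × $608,500 = $547,650 → $547,600.
Binding constraint: payment-to-income.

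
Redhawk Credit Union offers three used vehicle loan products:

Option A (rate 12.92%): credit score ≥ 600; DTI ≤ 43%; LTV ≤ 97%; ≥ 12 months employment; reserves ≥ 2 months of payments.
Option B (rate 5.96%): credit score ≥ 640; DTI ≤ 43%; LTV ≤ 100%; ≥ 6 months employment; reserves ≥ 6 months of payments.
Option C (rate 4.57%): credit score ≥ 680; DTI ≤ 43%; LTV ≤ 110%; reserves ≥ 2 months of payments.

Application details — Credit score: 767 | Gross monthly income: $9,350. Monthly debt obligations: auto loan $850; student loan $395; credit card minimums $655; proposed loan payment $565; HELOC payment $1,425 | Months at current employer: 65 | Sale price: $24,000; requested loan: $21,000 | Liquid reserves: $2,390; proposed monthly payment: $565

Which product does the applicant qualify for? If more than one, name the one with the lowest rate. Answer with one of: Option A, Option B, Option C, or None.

Total debts = (850 + 395 + 655 + 565 + 1,425) = 3,890; DTI = 3,890/9,350 = 41.6%.
LTV = 21,000/24,000 = 87.5%.
Reserves = 2,390/565 = 4.2 months.
Option A: score 767 ≥ 600; DTI 41.6% ≤ 43%; LTV 87.5% ≤ 97%; employment 65 ≥ 12 mo; reserves 4.2 ≥ 2 mo → qualifies.
Option B: score 767 ≥ 640; DTI 41.6% ≤ 43%; LTV 87.5% ≤ 100%; employment 65 ≥ 6 mo; reserves 4.2 < 6 mo → does not qualify.
Option C: score 767 ≥ 680; DTI 41.6% ≤ 43%; LTV 87.5% ≤ 110%; reserves 4.2 ≥ 2 mo → qualifies.
Qualifying: Option A, Option C. Lowest rate is 4.57% → Option C.

Option C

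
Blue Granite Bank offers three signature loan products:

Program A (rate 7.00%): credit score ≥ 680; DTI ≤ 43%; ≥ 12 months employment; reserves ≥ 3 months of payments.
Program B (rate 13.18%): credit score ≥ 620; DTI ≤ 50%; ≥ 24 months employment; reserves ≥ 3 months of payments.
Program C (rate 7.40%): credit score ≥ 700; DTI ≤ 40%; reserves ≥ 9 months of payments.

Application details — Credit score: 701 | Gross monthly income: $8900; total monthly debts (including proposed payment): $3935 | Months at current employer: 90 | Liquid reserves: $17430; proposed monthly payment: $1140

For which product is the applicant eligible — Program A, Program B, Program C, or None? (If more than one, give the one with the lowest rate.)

DTI = 3,935/8,900 = 44.2%.
Reserves = 17,430/1,140 = 15.3 months.
Program A: score 701 ≥ 680; DTI 44.2% > 43%; employment 90 ≥ 12 mo; reserves 15.3 ≥ 3 mo → does not qualify.
Program B: score 701 ≥ 620; DTI 44.2% ≤ 50%; employment 90 ≥ 24 mo; reserves 15.3 ≥ 3 mo → qualifies.
Program C: score 701 ≥ 700; DTI 44.2% > 40%; reserves 15.3 ≥ 9 mo → does not qualify.

Program B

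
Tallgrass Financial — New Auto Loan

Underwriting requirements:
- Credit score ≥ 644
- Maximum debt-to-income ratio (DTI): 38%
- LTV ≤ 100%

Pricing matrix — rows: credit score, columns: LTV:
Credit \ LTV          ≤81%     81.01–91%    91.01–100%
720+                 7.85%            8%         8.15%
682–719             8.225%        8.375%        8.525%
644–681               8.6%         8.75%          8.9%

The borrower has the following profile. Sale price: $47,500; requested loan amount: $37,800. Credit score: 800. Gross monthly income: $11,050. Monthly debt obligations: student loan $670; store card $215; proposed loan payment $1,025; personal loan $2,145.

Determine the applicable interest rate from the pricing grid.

7.85%

Credit score 800 ≥ 644; Total monthly debts = (670 + 215 + 1,025 + 2,145) = 4,055. DTI: 4,055 ÷ 11,050 = 36.7%, within the 38% cap
LTV: 37,800 ÷ 47,500 = 79.6%, within 100% cap
Row: 800 falls in 720+. Column: 79.6% falls in ≤81%. Rate = 7.85%.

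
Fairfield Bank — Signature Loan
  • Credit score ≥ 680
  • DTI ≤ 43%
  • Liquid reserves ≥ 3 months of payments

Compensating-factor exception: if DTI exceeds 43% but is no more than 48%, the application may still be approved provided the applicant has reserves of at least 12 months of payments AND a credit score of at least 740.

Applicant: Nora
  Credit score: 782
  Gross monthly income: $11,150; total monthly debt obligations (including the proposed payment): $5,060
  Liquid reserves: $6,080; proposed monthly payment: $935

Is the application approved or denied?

Denied

Credit score 782 ≥ 680 (meets base)
DTI: 5,060 ÷ 11,150 = 45.4%, over the 43% base limit.
Reserves: 6,080 ÷ 935 = 6.5 months (meets 3-month minimum)
45.4% falls in the override range (43%–48%), so the compensating-factor test applies.
Reserves 6.5 < 12 months; credit score 782 ≥ 740.
Compensating-factor requirement not fully met.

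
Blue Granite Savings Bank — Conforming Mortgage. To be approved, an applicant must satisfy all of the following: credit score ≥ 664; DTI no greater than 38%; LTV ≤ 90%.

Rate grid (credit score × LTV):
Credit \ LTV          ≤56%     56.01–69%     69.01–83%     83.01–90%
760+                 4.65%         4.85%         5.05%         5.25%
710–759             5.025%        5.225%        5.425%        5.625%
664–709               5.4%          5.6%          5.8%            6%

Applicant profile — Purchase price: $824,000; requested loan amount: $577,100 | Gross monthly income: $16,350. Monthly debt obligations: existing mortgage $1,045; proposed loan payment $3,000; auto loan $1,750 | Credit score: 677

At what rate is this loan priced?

5.8%

Credit score 677 ≥ 664; Total monthly debts = (1,045 + 3,000 + 1,750) = 5,795. DTI: 5,795 ÷ 16,350 = 35.4%, within the 38% cap
LTV = 577,100/824,000 = 70% ≤ 90%
Credit 677 → row 664–709; LTV 70% → column 69.01–83%. Grid cell → 5.8%.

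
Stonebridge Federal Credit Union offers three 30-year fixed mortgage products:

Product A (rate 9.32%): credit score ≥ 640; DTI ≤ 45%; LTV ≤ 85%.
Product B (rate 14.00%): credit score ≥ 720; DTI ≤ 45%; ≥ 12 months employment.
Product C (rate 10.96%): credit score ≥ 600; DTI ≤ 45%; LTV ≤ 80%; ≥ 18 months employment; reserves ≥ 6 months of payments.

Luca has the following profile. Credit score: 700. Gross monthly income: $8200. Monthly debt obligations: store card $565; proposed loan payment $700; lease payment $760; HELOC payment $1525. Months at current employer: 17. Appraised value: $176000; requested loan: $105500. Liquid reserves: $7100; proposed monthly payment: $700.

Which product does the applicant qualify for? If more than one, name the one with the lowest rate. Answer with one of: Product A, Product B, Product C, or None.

Total debts = (565 + 700 + 760 + 1,525) = 3,550; DTI = 3,550/8,200 = 43.3%.
LTV = 105,500/176,000 = 59.9%.
Reserves = 7,100/700 = 10.1 months.
Product A: score 700 ≥ 640; DTI 43.3% ≤ 45%; LTV 59.9% ≤ 85% → qualifies.
Product B: score 700 < 720; DTI 43.3% ≤ 45%; employment 17 ≥ 12 mo → does not qualify.
Product C: score 700 ≥ 600; DTI 43.3% ≤ 45%; LTV 59.9% ≤ 80%; employment 17 < 18 mo; reserves 10.1 ≥ 6 mo → does not qualify.

Product A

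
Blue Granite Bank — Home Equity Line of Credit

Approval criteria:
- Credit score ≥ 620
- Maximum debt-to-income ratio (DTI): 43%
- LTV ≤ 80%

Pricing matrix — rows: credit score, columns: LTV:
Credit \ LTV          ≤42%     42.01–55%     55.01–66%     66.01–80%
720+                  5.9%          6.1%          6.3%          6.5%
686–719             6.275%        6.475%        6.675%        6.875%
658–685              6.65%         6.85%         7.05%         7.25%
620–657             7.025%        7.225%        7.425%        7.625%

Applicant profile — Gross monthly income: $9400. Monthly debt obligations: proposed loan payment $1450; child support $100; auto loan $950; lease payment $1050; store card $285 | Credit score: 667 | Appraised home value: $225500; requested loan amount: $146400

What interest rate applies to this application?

Credit score 667 ≥ 620; Total monthly debts = (1,450 + 100 + 950 + 1,050 + 285) = 3,835. DTI: 3,835 ÷ 9,400 = 40.8%, within the 43% cap
LTV = 146,400/225,500 = 64.9% ≤ 80%
Credit 667 → row 658–685; LTV 64.9% → column 55.01–66%. Grid cell → 7.05%.

7.05%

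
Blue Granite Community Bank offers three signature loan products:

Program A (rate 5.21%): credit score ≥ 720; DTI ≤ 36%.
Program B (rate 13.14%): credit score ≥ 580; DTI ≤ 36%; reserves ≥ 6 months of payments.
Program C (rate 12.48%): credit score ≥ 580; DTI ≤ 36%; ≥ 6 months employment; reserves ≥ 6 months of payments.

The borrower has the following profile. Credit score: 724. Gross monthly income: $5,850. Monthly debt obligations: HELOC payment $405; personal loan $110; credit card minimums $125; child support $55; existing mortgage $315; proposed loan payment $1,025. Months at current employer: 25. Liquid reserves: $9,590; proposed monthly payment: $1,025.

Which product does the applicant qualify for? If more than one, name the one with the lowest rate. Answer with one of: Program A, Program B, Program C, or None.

Total debts = (405 + 110 + 125 + 55 + 315 + 1,025) = 2,035; DTI = 2,035/5,850 = 34.8%.
Reserves = 9,590/1,025 = 9.4 months.
Program A: score 724 ≥ 720; DTI 34.8% ≤ 36% → qualifies.
Program B: score 724 ≥ 580; DTI 34.8% ≤ 36%; reserves 9.4 ≥ 6 mo → qualifies.
Program C: score 724 ≥ 580; DTI 34.8% ≤ 36%; employment 25 ≥ 6 mo; reserves 9.4 ≥ 6 mo → qualifies.
Qualifying: Program A, Program B, Program C. Lowest rate is 5.21% → Program A.

Program A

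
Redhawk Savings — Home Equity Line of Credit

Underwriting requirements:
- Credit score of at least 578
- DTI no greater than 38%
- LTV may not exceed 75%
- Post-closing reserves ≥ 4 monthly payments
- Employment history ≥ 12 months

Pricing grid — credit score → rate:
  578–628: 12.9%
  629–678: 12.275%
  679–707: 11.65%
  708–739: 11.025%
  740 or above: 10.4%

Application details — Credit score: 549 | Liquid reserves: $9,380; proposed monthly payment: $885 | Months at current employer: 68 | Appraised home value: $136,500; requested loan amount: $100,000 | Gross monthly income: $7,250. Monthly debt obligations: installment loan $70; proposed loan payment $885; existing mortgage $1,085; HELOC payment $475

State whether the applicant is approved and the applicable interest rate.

Credit score 549 < 578 (below minimum)
Loan-to-value = 100,000/136,500 = 73.3% — pass (75% max)
Employment 68 ≥ 12 months
Total monthly debts = (70 + 885 + 1,085 + 475) = 2,515. Debt-to-income = 2,515/7,250 = 34.7% — meets 38% limit
Liquid reserves cover 9,380/885 = 10.6 months — ≥ 4 required
Not all requirements met → denied.

Denied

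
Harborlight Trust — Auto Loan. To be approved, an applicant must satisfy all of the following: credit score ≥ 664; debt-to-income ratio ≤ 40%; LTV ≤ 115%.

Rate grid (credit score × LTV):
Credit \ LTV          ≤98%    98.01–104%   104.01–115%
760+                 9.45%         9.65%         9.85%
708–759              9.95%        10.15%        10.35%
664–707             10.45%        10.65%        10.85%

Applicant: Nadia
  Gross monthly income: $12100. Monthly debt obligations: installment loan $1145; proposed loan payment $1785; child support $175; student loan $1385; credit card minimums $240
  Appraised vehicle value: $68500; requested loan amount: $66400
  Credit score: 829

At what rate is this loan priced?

9.45%

Credit score 829 ≥ 664; Total monthly debts = (1,145 + 1,785 + 175 + 1,385 + 240) = 4,730. DTI: 4,730 ÷ 12,100 = 39.1%, within the 40% cap
LTV = 66,400/68,500 = 96.9% ≤ 115%
Credit 829 → row 760+; LTV 96.9% → column ≤98%. Grid cell → 9.45%.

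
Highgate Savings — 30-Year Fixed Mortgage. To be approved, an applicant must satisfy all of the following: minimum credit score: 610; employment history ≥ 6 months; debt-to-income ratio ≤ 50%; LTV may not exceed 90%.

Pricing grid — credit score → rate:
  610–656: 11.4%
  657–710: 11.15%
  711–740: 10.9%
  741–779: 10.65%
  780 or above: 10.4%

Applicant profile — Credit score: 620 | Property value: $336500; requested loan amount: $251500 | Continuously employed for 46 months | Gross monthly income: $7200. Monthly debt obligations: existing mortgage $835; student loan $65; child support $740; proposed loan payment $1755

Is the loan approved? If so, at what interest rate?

Approved at 11.4%

Credit score 620 ≥ 610 (meets minimum)
LTV: 251,500 ÷ 336,500 = 74.7%, within 90% cap
Total monthly debts = (835 + 65 + 740 + 1,755) = 3,395. DTI = 3,395/7,200 = 47.2% ≤ 50%
Employment 46 ≥ 6 months
All requirements met. Score 620 falls in the 610–656 tier → 11.4%.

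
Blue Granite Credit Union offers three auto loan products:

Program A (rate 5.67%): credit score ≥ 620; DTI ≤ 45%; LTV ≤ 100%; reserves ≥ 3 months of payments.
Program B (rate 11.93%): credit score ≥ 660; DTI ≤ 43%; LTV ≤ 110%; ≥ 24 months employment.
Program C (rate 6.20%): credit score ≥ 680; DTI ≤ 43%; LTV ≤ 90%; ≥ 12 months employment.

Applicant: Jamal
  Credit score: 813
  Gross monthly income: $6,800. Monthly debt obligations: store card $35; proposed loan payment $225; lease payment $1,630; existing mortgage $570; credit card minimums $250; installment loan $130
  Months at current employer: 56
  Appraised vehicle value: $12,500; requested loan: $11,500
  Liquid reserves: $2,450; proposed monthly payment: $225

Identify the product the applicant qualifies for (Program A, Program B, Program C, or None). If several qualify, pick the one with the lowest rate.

Program A

Total debts = (35 + 225 + 1,630 + 570 + 250 + 130) = 2,840; DTI = 2,840/6,800 = 41.8%.
LTV = 11,500/12,500 = 92%.
Reserves = 2,450/225 = 10.9 months.
Program A: score 813 ≥ 620; DTI 41.8% ≤ 45%; LTV 92% ≤ 100%; reserves 10.9 ≥ 3 mo → qualifies.
Program B: score 813 ≥ 660; DTI 41.8% ≤ 43%; LTV 92% ≤ 110%; employment 56 ≥ 24 mo → qualifies.
Program C: score 813 ≥ 680; DTI 41.8% ≤ 43%; LTV 92% > 90%; employment 56 ≥ 12 mo → does not qualify.
Qualifying: Program A, Program B. Lowest rate is 5.67% → Program A.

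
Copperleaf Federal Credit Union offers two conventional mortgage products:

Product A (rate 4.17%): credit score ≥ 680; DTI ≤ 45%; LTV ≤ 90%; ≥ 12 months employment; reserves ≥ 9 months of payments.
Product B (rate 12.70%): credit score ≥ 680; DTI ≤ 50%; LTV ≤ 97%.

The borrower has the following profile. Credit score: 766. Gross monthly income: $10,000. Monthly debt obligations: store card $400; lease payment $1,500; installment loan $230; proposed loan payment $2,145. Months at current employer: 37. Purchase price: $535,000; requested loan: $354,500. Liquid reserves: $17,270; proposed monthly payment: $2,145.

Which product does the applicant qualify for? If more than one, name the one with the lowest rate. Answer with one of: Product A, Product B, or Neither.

Product B

Total debts = (400 + 1,500 + 230 + 2,145) = 4,275; DTI = 4,275/10,000 = 42.8%.
LTV = 354,500/535,000 = 66.3%.
Reserves = 17,270/2,145 = 8.1 months.
Product A: score 766 ≥ 680; DTI 42.8% ≤ 45%; LTV 66.3% ≤ 90%; employment 37 ≥ 12 mo; reserves 8.1 < 9 mo → does not qualify.
Product B: score 766 ≥ 680; DTI 42.8% ≤ 50%; LTV 66.3% ≤ 97% → qualifies.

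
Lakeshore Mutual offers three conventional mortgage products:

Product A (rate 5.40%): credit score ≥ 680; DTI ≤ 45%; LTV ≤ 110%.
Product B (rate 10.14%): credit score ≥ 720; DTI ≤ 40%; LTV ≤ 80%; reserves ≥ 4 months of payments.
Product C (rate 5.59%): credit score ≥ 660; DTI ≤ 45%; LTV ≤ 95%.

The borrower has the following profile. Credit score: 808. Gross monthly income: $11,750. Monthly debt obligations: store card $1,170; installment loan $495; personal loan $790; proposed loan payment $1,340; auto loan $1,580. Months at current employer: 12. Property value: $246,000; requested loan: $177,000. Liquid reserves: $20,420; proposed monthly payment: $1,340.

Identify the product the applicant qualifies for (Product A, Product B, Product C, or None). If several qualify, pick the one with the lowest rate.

Total debts = (1,170 + 495 + 790 + 1,340 + 1,580) = 5,375; DTI = 5,375/11,750 = 45.7%.
LTV = 177,000/246,000 = 72%.
Reserves = 20,420/1,340 = 15.2 months.
Product A: score 808 ≥ 680; DTI 45.7% > 45%; LTV 72% ≤ 110% → does not qualify.
Product B: score 808 ≥ 720; DTI 45.7% > 40%; LTV 72% ≤ 80%; reserves 15.2 ≥ 4 mo → does not qualify.
Product C: score 808 ≥ 660; DTI 45.7% > 45%; LTV 72% ≤ 95% → does not qualify.

None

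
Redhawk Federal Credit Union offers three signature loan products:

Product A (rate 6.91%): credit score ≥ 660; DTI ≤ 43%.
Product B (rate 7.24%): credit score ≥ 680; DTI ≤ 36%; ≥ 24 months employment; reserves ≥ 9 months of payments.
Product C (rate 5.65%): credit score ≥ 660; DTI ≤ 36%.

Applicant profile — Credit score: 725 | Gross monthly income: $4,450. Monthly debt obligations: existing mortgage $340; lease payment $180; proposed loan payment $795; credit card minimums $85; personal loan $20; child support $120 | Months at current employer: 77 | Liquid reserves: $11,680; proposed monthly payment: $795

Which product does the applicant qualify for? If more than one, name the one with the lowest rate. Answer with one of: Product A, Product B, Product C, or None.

Product C

Total debts = (340 + 180 + 795 + 85 + 20 + 120) = 1,540; DTI = 1,540/4,450 = 34.6%.
Reserves = 11,680/795 = 14.7 months.
Product A: score 725 ≥ 660; DTI 34.6% ≤ 43% → qualifies.
Product B: score 725 ≥ 680; DTI 34.6% ≤ 36%; employment 77 ≥ 24 mo; reserves 14.7 ≥ 9 mo → qualifies.
Product C: score 725 ≥ 660; DTI 34.6% ≤ 36% → qualifies.
Qualifying: Product A, Product B, Product C. Lowest rate is 5.65% → Product C.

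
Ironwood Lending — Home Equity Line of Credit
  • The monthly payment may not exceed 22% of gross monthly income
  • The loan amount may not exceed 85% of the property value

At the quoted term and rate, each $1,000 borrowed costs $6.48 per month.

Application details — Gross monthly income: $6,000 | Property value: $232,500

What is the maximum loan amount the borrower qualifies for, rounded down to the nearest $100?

$197,600

Payment cap: 22% × $6,000 = $1,320/month.
At $6.48 per $1,000, that supports 1,320/6.48 × 1,000 ≈ $203,703 → $203,700.
LTV cap: 85% × $232,500 = $197,625 → $197,600.
Binding constraint: loan-to-value.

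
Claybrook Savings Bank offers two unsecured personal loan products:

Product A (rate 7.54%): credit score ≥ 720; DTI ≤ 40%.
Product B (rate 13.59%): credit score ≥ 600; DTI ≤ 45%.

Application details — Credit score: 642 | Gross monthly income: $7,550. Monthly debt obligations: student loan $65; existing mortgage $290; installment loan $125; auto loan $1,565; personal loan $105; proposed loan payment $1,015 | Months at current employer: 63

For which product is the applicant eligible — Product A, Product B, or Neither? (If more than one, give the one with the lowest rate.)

Product B

Total debts = (65 + 290 + 125 + 1,565 + 105 + 1,015) = 3,165; DTI = 3,165/7,550 = 41.9%.
Product A: score 642 < 720; DTI 41.9% > 40% → does not qualify.
Product B: score 642 ≥ 600; DTI 41.9% ≤ 45% → qualifies.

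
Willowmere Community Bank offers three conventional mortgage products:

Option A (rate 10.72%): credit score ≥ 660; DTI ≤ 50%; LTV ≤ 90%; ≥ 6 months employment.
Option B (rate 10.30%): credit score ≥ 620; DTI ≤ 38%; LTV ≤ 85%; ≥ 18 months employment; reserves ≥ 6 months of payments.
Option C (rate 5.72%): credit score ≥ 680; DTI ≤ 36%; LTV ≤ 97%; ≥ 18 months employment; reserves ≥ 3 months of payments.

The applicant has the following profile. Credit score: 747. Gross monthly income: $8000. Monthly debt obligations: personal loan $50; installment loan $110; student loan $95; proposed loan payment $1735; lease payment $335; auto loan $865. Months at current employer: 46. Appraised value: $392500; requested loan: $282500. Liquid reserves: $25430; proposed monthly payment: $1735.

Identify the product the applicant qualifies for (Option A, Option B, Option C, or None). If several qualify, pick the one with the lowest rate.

Option A

Total debts = (50 + 110 + 95 + 1,735 + 335 + 865) = 3,190; DTI = 3,190/8,000 = 39.9%.
LTV = 282,500/392,500 = 72%.
Reserves = 25,430/1,735 = 14.7 months.
Option A: score 747 ≥ 660; DTI 39.9% ≤ 50%; LTV 72% ≤ 90%; employment 46 ≥ 6 mo → qualifies.
Option B: score 747 ≥ 620; DTI 39.9% > 38%; LTV 72% ≤ 85%; employment 46 ≥ 18 mo; reserves 14.7 ≥ 6 mo → does not qualify.
Option C: score 747 ≥ 680; DTI 39.9% > 36%; LTV 72% ≤ 97%; employment 46 ≥ 18 mo; reserves 14.7 ≥ 3 mo → does not qualify.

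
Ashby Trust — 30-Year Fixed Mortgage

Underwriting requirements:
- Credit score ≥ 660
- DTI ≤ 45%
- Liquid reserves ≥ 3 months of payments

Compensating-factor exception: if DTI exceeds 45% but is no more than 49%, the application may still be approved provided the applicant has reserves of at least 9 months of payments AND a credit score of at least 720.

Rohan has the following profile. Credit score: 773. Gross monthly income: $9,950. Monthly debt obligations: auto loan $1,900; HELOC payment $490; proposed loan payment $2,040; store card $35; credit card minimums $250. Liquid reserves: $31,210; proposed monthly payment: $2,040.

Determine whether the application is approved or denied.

Credit score 773 ≥ 660 (meets base)
Total debts = (1,900 + 490 + 2,040 + 35 + 250) = 4,715. DTI = 4,715/9,950 = 47.4% > 45% — standard DTI limit exceeded.
Liquid reserves cover 31,210/2,040 = 15.3 months — ≥ 3 required
47.4% falls in the override range (45%–49%), so the compensating-factor test applies.
Reserves 15.3 ≥ 9 months; credit score 773 ≥ 720.
Both override conditions satisfied; DTI exception granted.

Approved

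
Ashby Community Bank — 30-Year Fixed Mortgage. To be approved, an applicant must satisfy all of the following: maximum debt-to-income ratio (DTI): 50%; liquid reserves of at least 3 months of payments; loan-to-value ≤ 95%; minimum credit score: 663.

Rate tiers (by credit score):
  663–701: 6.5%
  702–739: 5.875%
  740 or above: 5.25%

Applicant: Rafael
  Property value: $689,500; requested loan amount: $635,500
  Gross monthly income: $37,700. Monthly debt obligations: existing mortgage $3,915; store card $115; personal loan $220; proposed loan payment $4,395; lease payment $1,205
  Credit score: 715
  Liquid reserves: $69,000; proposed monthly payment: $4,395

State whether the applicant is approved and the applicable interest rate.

Approved at 5.875%

Credit score 715 ≥ 663 (meets minimum)
LTV = 635,500/689,500 = 92.2% ≤ 95%
Total monthly debts = (3,915 + 115 + 220 + 4,395 + 1,205) = 9,850. DTI = 9,850/37,700 = 26.1% ≤ 50%
Reserves = 69,000/4,395 = 15.7 months ≥ 3
All requirements met. Score 715 falls in the 702–739 tier → 5.875%.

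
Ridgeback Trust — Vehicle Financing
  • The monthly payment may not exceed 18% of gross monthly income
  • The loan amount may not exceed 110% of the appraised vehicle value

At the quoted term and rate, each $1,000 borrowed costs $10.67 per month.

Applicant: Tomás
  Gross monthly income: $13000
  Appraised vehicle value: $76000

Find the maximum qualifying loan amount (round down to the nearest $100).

$83,600

Payment cap: 18% × $13,000 = $2,340/month.
At $10.67 per $1,000, that supports 2,340/10.67 × 1,000 ≈ $219,306 → $219,300.
LTV cap: 110% × $76,000 = $83,600 → $83,600.
Binding constraint: loan-to-value.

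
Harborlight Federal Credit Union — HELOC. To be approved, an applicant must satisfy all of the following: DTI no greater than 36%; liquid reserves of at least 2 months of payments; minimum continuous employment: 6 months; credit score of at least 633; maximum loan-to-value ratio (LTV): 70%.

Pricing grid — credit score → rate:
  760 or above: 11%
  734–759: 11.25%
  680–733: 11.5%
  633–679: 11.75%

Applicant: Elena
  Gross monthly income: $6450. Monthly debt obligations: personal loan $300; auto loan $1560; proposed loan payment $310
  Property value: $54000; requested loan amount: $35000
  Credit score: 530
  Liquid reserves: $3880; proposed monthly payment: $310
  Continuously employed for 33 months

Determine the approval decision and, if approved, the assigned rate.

Credit score 530 < 633 (below minimum)
Total monthly debts = (300 + 1,560 + 310) = 2,170. DTI: 2,170 ÷ 6,450 = 33.6%, within the 36% cap
Employment 33 ≥ 6 months
Loan-to-value = 35,000/54,000 = 64.8% — pass (70% max)
Reserves = 3,880/310 = 12.5 months ≥ 2
Not all requirements met → denied.

Denied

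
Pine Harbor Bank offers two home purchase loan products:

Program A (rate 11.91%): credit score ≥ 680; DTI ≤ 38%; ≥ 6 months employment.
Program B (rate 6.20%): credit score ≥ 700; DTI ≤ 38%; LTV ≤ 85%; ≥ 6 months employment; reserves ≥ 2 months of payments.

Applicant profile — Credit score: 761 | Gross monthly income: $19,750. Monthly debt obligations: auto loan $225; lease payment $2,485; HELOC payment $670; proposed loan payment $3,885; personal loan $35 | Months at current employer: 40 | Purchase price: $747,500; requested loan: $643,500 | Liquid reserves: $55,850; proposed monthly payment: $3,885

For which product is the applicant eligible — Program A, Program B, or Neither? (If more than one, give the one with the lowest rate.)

Total debts = (225 + 2,485 + 670 + 3,885 + 35) = 7,300; DTI = 7,300/19,750 = 37%.
LTV = 643,500/747,500 = 86.1%.
Reserves = 55,850/3,885 = 14.4 months.
Program A: score 761 ≥ 680; DTI 37% ≤ 38%; employment 40 ≥ 6 mo → qualifies.
Program B: score 761 ≥ 700; DTI 37% ≤ 38%; LTV 86.1% > 85%; employment 40 ≥ 6 mo; reserves 14.4 ≥ 2 mo → does not qualify.

Program A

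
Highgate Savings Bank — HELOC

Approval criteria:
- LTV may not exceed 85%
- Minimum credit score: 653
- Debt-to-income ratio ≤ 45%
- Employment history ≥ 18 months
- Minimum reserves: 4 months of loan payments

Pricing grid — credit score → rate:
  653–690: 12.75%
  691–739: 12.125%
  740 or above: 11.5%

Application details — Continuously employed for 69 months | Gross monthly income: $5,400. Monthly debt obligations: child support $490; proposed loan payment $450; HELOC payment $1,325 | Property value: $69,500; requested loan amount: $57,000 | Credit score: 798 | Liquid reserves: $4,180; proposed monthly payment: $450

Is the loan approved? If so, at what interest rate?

Credit score 798 ≥ 653 (meets minimum)
Loan-to-value = 57,000/69,500 = 82% — pass (85% max)
Reserves = 4,180/450 = 9.3 months ≥ 4
Employment 69 ≥ 18 months
Total monthly debts = (490 + 450 + 1,325) = 2,265. Debt-to-income = 2,265/5,400 = 41.9% — meets 45% limit
All requirements met. Score 798 falls in the 740 or above tier → 11.5%.

Approved at 11.5%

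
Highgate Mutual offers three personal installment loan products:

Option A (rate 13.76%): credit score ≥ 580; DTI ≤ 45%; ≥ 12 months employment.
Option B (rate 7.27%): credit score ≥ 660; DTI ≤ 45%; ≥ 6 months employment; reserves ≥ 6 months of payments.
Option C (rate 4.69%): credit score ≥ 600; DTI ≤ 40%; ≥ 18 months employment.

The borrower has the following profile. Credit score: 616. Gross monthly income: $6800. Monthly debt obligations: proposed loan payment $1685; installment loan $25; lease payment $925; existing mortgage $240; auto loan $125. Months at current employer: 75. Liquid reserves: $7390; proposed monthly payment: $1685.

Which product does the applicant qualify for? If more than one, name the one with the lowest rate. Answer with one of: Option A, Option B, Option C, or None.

Option A

Total debts = (1,685 + 25 + 925 + 240 + 125) = 3,000; DTI = 3,000/6,800 = 44.1%.
Reserves = 7,390/1,685 = 4.4 months.
Option A: score 616 ≥ 580; DTI 44.1% ≤ 45%; employment 75 ≥ 12 mo → qualifies.
Option B: score 616 < 660; DTI 44.1% ≤ 45%; employment 75 ≥ 6 mo; reserves 4.4 < 6 mo → does not qualify.
Option C: score 616 ≥ 600; DTI 44.1% > 40%; employment 75 ≥ 18 mo → does not qualify.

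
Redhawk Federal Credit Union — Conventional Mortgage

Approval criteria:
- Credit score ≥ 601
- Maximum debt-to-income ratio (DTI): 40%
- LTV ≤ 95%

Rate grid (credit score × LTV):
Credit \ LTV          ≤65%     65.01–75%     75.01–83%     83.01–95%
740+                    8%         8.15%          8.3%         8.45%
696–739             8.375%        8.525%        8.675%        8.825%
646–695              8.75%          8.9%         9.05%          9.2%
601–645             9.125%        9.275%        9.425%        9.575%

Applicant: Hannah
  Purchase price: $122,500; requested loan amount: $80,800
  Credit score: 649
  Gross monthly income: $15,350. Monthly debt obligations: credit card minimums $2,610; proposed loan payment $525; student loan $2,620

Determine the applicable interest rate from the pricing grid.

Credit score 649 ≥ 601; Total monthly debts = (2,610 + 525 + 2,620) = 5,755. Debt-to-income = 5,755/15,350 = 37.5% — meets 40% limit
Loan-to-value = 80,800/122,500 = 66% — pass (95% max)
Score 649 is in the 646–695 band; LTV 66% is in the 65.01–75% band → 8.9%.

8.9%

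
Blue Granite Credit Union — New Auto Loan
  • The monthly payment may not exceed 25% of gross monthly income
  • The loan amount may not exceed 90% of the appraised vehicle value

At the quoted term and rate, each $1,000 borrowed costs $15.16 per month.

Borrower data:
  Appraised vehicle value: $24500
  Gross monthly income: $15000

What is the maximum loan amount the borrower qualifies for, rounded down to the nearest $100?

Payment cap: 25% × $15,000 = $3,750/month.
At $15.16 per $1,000, that supports 3,750/15.16 × 1,000 ≈ $247,361 → $247,300.
LTV cap: 90% × $24,500 = $22,050 → $22,000.
Binding constraint: loan-to-value.

$22,000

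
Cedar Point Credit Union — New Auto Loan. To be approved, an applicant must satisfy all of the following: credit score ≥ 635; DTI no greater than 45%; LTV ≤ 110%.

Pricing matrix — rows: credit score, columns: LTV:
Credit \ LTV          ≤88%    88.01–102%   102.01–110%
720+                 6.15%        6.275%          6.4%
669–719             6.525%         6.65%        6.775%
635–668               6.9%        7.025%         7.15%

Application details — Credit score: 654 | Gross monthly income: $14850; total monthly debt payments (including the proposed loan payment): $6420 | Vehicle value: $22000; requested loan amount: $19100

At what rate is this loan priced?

Credit score 654 ≥ 635; DTI: 6,420 ÷ 14,850 = 43.2%, within the 45% cap
Loan-to-value = 19,100/22,000 = 86.8% — pass (110% max)
Score 654 is in the 635–668 band; LTV 86.8% is in the ≤88% band → 6.9%.

6.9%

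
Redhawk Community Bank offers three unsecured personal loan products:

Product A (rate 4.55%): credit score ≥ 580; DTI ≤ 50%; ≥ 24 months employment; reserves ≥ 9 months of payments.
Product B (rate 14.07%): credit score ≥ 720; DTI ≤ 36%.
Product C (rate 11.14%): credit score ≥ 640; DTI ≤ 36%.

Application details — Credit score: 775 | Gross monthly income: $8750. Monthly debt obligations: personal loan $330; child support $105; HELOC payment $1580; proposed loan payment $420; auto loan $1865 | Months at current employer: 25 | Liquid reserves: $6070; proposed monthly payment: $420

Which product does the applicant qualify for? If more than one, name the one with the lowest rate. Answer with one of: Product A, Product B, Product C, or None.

Total debts = (330 + 105 + 1,580 + 420 + 1,865) = 4,300; DTI = 4,300/8,750 = 49.1%.
Reserves = 6,070/420 = 14.5 months.
Product A: score 775 ≥ 580; DTI 49.1% ≤ 50%; employment 25 ≥ 24 mo; reserves 14.5 ≥ 9 mo → qualifies.
Product B: score 775 ≥ 720; DTI 49.1% > 36% → does not qualify.
Product C: score 775 ≥ 640; DTI 49.1% > 36% → does not qualify.

Product A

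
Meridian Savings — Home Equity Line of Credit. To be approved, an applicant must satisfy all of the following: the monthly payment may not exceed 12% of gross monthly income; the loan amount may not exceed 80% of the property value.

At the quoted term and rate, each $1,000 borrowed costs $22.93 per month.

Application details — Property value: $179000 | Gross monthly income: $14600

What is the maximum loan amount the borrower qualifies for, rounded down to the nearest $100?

$76,400

Payment cap: 12% × $14,600 = $1,752/month.
At $22.93 per $1,000, that supports 1,752/22.93 × 1,000 ≈ $76,406 → $76,400.
LTV cap: 80% × $179,000 = $143,200 → $143,200.
Binding constraint: payment-to-income.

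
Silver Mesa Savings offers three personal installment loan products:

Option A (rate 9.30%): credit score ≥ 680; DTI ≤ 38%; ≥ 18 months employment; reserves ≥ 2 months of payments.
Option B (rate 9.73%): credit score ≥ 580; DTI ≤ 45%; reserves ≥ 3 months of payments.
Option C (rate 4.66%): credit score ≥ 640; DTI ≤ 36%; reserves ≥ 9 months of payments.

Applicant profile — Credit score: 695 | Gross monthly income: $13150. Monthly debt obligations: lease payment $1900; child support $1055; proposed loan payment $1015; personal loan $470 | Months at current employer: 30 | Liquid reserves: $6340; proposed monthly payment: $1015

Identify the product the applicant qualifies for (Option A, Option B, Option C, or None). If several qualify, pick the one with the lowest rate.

Total debts = (1,900 + 1,055 + 1,015 + 470) = 4,440; DTI = 4,440/13,150 = 33.8%.
Reserves = 6,340/1,015 = 6.2 months.
Option A: score 695 ≥ 680; DTI 33.8% ≤ 38%; employment 30 ≥ 18 mo; reserves 6.2 ≥ 2 mo → qualifies.
Option B: score 695 ≥ 580; DTI 33.8% ≤ 45%; reserves 6.2 ≥ 3 mo → qualifies.
Option C: score 695 ≥ 640; DTI 33.8% ≤ 36%; reserves 6.2 < 9 mo → does not qualify.
Qualifying: Option A, Option B. Lowest rate is 9.30% → Option A.

Option A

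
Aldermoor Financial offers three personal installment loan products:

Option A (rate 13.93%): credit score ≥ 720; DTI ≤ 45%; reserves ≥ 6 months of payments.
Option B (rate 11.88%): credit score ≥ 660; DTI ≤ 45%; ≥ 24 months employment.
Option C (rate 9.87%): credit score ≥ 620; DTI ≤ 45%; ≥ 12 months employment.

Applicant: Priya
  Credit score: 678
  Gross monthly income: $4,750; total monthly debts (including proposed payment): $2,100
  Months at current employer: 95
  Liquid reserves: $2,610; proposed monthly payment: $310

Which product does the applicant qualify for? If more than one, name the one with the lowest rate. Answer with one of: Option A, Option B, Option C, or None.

DTI = 2,100/4,750 = 44.2%.
Reserves = 2,610/310 = 8.4 months.
Option A: score 678 < 720; DTI 44.2% ≤ 45%; reserves 8.4 ≥ 6 mo → does not qualify.
Option B: score 678 ≥ 660; DTI 44.2% ≤ 45%; employment 95 ≥ 24 mo → qualifies.
Option C: score 678 ≥ 620; DTI 44.2% ≤ 45%; employment 95 ≥ 12 mo → qualifies.
Qualifying: Option B, Option C. Lowest rate is 9.87% → Option C.

Option C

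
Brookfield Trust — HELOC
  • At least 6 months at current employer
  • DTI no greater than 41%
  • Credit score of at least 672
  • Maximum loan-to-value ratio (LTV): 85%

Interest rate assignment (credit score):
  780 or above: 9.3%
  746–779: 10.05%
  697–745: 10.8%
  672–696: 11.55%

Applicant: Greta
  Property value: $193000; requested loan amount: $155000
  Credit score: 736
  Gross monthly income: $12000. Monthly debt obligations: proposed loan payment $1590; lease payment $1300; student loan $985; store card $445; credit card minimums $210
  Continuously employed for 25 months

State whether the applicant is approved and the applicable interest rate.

Approved at 10.8%

Credit score 736 ≥ 672 (meets minimum)
Total monthly debts = (1,590 + 1,300 + 985 + 445 + 210) = 4,530. DTI: 4,530 ÷ 12,000 = 37.8%, within the 41% cap
LTV: 155,000 ÷ 193,000 = 80.3%, within 85% cap
Employment 25 ≥ 6 months
All requirements met. Score 736 falls in the 697–745 tier → 10.8%.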